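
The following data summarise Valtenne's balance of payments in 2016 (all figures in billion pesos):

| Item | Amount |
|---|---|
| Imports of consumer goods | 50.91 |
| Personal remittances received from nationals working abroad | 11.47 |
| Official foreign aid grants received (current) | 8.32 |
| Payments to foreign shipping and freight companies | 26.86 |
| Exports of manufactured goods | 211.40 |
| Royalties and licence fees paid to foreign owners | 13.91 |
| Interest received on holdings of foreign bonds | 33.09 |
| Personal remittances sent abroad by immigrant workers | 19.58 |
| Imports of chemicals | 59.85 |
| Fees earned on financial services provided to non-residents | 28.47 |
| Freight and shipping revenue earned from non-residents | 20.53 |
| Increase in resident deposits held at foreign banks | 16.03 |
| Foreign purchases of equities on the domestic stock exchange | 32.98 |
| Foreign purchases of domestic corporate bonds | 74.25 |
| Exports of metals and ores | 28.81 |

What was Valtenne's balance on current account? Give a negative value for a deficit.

170.98

Goods: 28.81 - 50.91 - 59.85 + 211.40 = 129.45
Services: 28.47 + 20.53 - 26.86 - 13.91 = 8.23
Primary income: 33.09
Secondary income: -19.58 + 8.32 + 11.47 = 0.21
Current account = 129.45 + 8.23 + 33.09 + 0.21 = 170.98
(Excluded from the current account — financial account: increase in resident deposits held at foreign banks 16.03, foreign purchases of equities on the domestic stock exchange 32.98, foreign purchases of domestic corporate bonds 74.25.)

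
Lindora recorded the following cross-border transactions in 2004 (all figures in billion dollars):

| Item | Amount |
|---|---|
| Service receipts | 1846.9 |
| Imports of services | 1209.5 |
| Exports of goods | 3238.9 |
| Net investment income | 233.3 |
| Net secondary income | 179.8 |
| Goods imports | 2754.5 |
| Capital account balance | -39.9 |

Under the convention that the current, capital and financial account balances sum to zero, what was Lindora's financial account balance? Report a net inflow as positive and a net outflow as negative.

Goods balance = 3238.9 - 2754.5 = 484.4
Services balance = 1846.9 - 1209.5 = 637.4
Trade balance (goods + services) = 484.4 + 637.4 = 1121.8
Net primary income = 233.3
Net secondary income = 179.8
Current account = 1121.8 + 233.3 + 179.8 = 1534.9
Financial account = -(1534.9 + (-39.9)) = -1495.0

-1495.0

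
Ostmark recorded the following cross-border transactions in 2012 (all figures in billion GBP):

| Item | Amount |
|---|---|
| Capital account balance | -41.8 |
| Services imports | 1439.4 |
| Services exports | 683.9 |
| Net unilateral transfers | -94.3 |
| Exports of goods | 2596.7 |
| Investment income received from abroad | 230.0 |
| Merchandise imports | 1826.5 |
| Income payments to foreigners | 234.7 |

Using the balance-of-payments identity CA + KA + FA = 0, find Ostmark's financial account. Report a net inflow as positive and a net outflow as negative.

126.1

Goods balance = 2596.7 - 1826.5 = 770.2
Services balance = 683.9 - 1439.4 = -755.5
Trade balance (goods + services) = 770.2 + (-755.5) = 14.7
Net primary income = 230.0 - 234.7 = -4.7
Net secondary income = -94.3
Current account = 14.7 + (-4.7) + (-94.3) = -84.3
Financial account = -(-84.3 + (-41.8)) = 126.1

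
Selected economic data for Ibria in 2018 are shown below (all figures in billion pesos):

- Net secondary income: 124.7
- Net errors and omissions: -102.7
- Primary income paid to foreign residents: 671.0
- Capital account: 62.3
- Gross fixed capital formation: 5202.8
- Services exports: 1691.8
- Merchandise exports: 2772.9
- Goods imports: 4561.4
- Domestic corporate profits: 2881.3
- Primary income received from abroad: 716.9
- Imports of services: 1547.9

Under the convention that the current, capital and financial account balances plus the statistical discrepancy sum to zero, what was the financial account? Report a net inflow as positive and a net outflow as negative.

Goods balance = 2772.9 - 4561.4 = -1788.5
Services balance = 1691.8 - 1547.9 = 143.9
Trade balance (goods + services) = -1788.5 + 143.9 = -1644.6
Net primary income = 716.9 - 671.0 = 45.9
Net secondary income = 124.7
Current account = -1644.6 + 45.9 + 124.7 = -1474.0
Financial account = -(-1474.0 + 62.3 + (-102.7)) = 1514.4

1514.4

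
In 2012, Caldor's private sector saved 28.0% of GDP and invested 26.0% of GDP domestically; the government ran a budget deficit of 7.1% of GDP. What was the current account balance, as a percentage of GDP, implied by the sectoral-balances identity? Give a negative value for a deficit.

-5.1

By the sectoral-balances identity, CA = (S_private - I) + (T - G).
Private balance = 28.0 - 26.0 = 2.0
Government balance (T - G) = -7.1
CA = 2.0 + (-7.1) = -5.1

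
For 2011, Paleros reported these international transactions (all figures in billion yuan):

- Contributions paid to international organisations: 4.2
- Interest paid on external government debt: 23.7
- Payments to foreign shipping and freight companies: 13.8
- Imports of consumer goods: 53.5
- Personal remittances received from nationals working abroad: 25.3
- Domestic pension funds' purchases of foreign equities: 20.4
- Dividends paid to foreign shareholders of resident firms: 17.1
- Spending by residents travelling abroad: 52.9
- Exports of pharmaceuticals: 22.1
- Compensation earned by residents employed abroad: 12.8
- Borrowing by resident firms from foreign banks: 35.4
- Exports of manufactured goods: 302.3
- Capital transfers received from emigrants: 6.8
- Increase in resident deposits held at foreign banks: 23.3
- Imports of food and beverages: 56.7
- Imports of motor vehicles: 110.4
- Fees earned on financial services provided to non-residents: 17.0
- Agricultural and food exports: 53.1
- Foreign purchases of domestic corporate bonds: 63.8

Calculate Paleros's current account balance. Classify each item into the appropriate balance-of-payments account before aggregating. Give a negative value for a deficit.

Goods: 302.3 - 110.4 + 22.1 - 53.5 + 53.1 - 56.7 = 156.9
Services: -52.9 + 17.0 - 13.8 = -49.7
Primary income: 12.8 - 23.7 - 17.1 = -28.0
Secondary income: 25.3 - 4.2 = 21.1
Current account = 156.9 + (-49.7) + (-28.0) + 21.1 = 100.3
(Excluded from the current account — financial account: domestic pension funds' purchases of foreign equities 20.4, borrowing by resident firms from foreign banks 35.4, increase in resident deposits held at foreign banks 23.3, foreign purchases of domestic corporate bonds 63.8; capital account: capital transfers received from emigrants 6.8.)

100.3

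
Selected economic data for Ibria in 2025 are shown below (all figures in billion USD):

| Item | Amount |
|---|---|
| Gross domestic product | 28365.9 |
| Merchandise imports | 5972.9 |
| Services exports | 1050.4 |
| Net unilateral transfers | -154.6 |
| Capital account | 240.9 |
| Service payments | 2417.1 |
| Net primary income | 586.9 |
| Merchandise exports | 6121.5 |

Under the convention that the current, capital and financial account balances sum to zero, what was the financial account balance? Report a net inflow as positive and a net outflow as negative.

Goods balance = 6121.5 - 5972.9 = 148.6
Services balance = 1050.4 - 2417.1 = -1366.7
Trade balance (goods + services) = 148.6 + (-1366.7) = -1218.1
Net primary income = 586.9
Net secondary income = -154.6
Current account = -1218.1 + 586.9 + (-154.6) = -785.8
Financial account = -(-785.8 + 240.9) = 544.9

544.9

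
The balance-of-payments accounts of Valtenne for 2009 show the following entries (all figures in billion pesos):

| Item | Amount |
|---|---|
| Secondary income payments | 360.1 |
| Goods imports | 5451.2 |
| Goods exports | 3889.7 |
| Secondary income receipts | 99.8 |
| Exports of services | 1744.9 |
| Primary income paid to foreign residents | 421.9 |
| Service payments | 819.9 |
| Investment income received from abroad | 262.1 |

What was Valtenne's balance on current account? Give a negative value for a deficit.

Goods balance = 3889.7 - 5451.2 = -1561.5
Services balance = 1744.9 - 819.9 = 925.0
Trade balance (goods + services) = -1561.5 + 925.0 = -636.5
Net primary income = 262.1 - 421.9 = -159.8
Net secondary income = 99.8 - 360.1 = -260.3
Current account = -636.5 + (-159.8) + (-260.3) = -1056.6

-1056.6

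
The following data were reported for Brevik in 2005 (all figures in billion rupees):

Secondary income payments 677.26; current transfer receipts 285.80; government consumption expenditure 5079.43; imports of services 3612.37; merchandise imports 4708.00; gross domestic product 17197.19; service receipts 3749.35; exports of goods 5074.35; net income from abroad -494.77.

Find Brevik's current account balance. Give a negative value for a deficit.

-382.90

Goods balance = 5074.35 - 4708.00 = 366.35
Services balance = 3749.35 - 3612.37 = 136.98
Trade balance (goods + services) = 366.35 + 136.98 = 503.33
Net primary income = -494.77
Net secondary income = 285.80 - 677.26 = -391.46
Current account = 503.33 + (-494.77) + (-391.46) = -382.90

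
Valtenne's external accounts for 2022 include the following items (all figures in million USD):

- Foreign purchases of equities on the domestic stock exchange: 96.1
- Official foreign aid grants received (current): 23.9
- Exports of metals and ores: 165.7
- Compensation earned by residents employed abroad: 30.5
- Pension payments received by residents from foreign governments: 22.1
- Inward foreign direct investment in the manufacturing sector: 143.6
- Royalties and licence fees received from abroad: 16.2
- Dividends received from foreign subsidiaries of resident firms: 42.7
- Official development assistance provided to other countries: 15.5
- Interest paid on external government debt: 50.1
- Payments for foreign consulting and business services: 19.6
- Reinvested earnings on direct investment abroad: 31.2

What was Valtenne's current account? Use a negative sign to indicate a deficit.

247.1

Goods: 165.7
Services: -19.6 + 16.2 = -3.4
Primary income: 30.5 + 42.7 - 50.1 + 31.2 = 54.3
Secondary income: 22.1 - 15.5 + 23.9 = 30.5
Current account = 165.7 + (-3.4) + 54.3 + 30.5 = 247.1
(Excluded from the current account — financial account: foreign purchases of equities on the domestic stock exchange 96.1, inward foreign direct investment in the manufacturing sector 143.6.)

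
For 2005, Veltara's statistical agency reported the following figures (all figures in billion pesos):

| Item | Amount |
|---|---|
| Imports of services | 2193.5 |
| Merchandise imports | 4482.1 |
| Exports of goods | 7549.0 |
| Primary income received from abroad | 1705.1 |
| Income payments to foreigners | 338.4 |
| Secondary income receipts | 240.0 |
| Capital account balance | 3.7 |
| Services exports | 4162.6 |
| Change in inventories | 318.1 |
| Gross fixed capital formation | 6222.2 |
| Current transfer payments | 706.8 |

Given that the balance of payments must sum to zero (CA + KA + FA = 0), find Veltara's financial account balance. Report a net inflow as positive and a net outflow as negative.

Goods balance = 7549.0 - 4482.1 = 3066.9
Services balance = 4162.6 - 2193.5 = 1969.1
Trade balance (goods + services) = 3066.9 + 1969.1 = 5036.0
Net primary income = 1705.1 - 338.4 = 1366.7
Net secondary income = 240.0 - 706.8 = -466.8
Current account = 5036.0 + 1366.7 + (-466.8) = 5935.9
Financial account = -(5935.9 + 3.7) = -5939.6

-5939.6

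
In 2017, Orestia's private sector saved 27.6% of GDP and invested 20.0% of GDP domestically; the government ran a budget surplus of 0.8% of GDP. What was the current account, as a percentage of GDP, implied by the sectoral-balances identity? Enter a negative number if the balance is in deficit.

8.4

By the sectoral-balances identity, CA = (S_private - I) + (T - G).
Private balance = 27.6 - 20.0 = 7.6
Government balance (T - G) = 0.8
CA = 7.6 + 0.8 = 8.4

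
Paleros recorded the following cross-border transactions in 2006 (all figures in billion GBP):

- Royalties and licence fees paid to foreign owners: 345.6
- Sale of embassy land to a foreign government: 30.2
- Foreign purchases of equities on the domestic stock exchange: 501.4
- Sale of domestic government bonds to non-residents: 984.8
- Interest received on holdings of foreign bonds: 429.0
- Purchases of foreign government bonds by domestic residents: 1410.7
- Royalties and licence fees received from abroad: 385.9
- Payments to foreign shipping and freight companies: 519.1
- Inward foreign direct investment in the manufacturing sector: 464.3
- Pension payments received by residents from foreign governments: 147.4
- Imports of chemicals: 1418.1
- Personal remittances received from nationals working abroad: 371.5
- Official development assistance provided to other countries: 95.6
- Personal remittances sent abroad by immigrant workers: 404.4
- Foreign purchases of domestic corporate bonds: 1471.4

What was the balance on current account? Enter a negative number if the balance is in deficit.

-1449.0

Goods: -1418.1
Services: 385.9 - 519.1 - 345.6 = -478.8
Primary income: 429.0
Secondary income: -95.6 + 147.4 + 371.5 - 404.4 = 18.9
Current account = (-1418.1) + (-478.8) + 429.0 + 18.9 = -1449.0
(Excluded from the current account — capital account: sale of embassy land to a foreign government 30.2; financial account: foreign purchases of equities on the domestic stock exchange 501.4, sale of domestic government bonds to non-residents 984.8, purchases of foreign government bonds by domestic residents 1410.7, inward foreign direct investment in the manufacturing sector 464.3, foreign purchases of domestic corporate bonds 1471.4.)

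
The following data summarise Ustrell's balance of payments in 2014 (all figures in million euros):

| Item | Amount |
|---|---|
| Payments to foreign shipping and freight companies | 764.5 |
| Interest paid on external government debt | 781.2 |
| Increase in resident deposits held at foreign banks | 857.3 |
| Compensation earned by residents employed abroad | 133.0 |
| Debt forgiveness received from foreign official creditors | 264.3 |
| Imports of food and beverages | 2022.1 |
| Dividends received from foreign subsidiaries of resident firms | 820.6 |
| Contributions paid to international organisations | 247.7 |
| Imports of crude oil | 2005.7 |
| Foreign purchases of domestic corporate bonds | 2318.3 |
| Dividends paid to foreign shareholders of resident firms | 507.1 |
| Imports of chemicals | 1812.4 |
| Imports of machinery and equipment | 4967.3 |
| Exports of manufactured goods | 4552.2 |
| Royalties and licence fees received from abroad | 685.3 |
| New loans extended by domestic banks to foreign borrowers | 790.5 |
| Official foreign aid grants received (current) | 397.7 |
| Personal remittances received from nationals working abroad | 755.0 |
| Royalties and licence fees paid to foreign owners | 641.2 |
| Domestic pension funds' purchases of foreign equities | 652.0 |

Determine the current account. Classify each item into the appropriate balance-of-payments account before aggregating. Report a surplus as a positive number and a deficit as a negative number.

-6405.4

Goods: -1812.4 - 2022.1 + 4552.2 - 4967.3 - 2005.7 = -6255.3
Services: 685.3 - 641.2 - 764.5 = -720.4
Primary income: 133.0 + 820.6 - 507.1 - 781.2 = -334.7
Secondary income: 755.0 - 247.7 + 397.7 = 905.0
Current account = (-6255.3) + (-720.4) + (-334.7) + 905.0 = -6405.4
(Excluded from the current account — financial account: increase in resident deposits held at foreign banks 857.3, foreign purchases of domestic corporate bonds 2318.3, new loans extended by domestic banks to foreign borrowers 790.5, domestic pension funds' purchases of foreign equities 652.0; capital account: debt forgiveness received from foreign official creditors 264.3.)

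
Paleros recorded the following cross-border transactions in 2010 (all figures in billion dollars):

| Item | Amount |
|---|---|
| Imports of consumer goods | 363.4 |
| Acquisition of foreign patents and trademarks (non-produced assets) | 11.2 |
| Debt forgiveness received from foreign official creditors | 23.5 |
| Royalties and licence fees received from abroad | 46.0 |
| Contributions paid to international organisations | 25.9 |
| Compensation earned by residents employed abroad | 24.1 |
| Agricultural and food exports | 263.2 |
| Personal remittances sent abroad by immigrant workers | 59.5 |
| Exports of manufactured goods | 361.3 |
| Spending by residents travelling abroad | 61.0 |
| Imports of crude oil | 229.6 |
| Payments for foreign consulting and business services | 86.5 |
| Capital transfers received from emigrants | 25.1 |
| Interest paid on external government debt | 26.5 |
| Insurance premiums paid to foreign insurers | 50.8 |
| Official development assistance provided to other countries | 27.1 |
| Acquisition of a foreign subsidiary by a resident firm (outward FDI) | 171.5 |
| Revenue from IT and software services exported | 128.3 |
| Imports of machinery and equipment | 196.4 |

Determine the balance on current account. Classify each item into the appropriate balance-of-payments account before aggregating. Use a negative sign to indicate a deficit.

-303.8

Goods: 263.2 - 229.6 + 361.3 - 196.4 - 363.4 = -164.9
Services: -50.8 - 61.0 + 128.3 - 86.5 + 46.0 = -24.0
Primary income: 24.1 - 26.5 = -2.4
Secondary income: -25.9 - 59.5 - 27.1 = -112.5
Current account = (-164.9) + (-24.0) + (-2.4) + (-112.5) = -303.8
(Excluded from the current account — capital account: acquisition of foreign patents and trademarks (non-produced assets) 11.2, debt forgiveness received from foreign official creditors 23.5, capital transfers received from emigrants 25.1; financial account: acquisition of a foreign subsidiary by a resident firm (outward FDI) 171.5.)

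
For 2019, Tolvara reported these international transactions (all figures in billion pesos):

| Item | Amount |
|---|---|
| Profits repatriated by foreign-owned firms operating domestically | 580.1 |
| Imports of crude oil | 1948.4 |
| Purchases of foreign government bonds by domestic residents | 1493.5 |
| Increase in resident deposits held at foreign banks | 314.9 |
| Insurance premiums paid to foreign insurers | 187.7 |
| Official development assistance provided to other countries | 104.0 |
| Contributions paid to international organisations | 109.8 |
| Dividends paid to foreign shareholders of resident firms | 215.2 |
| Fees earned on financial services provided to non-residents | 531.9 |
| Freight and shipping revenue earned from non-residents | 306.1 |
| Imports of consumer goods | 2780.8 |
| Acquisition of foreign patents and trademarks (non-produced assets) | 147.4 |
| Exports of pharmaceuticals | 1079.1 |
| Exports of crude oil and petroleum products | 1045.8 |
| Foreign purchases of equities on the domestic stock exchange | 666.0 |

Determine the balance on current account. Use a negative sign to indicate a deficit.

-2963.1

Goods: -2780.8 + 1079.1 - 1948.4 + 1045.8 = -2604.3
Services: 306.1 + 531.9 - 187.7 = 650.3
Primary income: -215.2 - 580.1 = -795.3
Secondary income: -109.8 - 104.0 = -213.8
Current account = (-2604.3) + 650.3 + (-795.3) + (-213.8) = -2963.1
(Excluded from the current account — financial account: purchases of foreign government bonds by domestic residents 1493.5, increase in resident deposits held at foreign banks 314.9, foreign purchases of equities on the domestic stock exchange 666.0; capital account: acquisition of foreign patents and trademarks (non-produced assets) 147.4.)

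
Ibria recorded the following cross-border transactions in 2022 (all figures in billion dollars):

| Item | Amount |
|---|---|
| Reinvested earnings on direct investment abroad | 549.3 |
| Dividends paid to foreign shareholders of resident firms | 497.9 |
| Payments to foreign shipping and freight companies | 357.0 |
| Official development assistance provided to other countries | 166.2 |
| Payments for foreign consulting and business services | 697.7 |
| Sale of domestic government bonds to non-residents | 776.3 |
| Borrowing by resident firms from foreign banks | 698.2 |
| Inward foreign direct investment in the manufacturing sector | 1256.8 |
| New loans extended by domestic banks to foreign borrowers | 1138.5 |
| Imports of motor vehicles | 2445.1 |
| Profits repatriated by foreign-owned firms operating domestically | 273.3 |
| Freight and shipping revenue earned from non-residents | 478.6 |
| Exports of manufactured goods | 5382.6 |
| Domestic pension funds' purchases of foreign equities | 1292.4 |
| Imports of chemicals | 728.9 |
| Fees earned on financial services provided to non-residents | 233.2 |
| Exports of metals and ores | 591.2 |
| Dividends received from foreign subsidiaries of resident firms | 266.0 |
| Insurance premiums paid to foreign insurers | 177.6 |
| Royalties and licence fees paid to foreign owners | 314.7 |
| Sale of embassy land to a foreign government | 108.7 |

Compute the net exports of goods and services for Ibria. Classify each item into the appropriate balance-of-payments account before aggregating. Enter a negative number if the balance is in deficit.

1964.6

Goods: -2445.1 + 591.2 + 5382.6 - 728.9 = 2799.8
Services: -177.6 - 697.7 - 357.0 - 314.7 + 233.2 + 478.6 = -835.2
Trade balance = 2799.8 + (-835.2) = 1964.6
(Excluded from the trade balance — primary income: reinvested earnings on direct investment abroad 549.3, dividends paid to foreign shareholders of resident firms 497.9, profits repatriated by foreign-owned firms operating domestically 273.3, dividends received from foreign subsidiaries of resident firms 266.0; secondary income: official development assistance provided to other countries 166.2; financial account: sale of domestic government bonds to non-residents 776.3, borrowing by resident firms from foreign banks 698.2, inward foreign direct investment in the manufacturing sector 1256.8, new loans extended by domestic banks to foreign borrowers 1138.5, domestic pension funds' purchases of foreign equities 1292.4; capital account: sale of embassy land to a foreign government 108.7.)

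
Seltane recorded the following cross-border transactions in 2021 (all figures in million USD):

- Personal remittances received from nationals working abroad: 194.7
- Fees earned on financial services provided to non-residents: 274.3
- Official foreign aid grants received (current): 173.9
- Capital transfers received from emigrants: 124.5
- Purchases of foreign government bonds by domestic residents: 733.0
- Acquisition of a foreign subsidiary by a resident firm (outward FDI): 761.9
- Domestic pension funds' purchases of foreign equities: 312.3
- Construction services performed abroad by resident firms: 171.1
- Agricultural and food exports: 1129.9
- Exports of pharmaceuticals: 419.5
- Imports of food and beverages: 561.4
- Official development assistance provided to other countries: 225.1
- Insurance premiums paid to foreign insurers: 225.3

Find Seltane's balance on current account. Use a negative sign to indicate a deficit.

Goods: 419.5 + 1129.9 - 561.4 = 988.0
Services: 274.3 + 171.1 - 225.3 = 220.1
Secondary income: 173.9 - 225.1 + 194.7 = 143.5
Current account = 988.0 + 220.1 + 143.5 = 1351.6
(Excluded from the current account — capital account: capital transfers received from emigrants 124.5; financial account: purchases of foreign government bonds by domestic residents 733.0, acquisition of a foreign subsidiary by a resident firm (outward FDI) 761.9, domestic pension funds' purchases of foreign equities 312.3.)

1351.6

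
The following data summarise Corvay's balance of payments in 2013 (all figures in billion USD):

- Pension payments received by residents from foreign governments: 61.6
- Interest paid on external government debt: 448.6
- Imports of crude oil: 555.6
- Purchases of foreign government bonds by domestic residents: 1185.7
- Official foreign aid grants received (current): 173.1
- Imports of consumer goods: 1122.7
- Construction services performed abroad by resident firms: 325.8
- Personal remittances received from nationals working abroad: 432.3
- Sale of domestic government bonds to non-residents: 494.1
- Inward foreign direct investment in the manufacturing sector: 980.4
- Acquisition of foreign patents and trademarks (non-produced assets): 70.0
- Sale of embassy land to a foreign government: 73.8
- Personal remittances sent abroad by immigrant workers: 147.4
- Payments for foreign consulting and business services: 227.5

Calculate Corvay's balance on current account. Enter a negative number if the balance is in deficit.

Goods: -1122.7 - 555.6 = -1678.3
Services: -227.5 + 325.8 = 98.3
Primary income: -448.6
Secondary income: 173.1 + 432.3 + 61.6 - 147.4 = 519.6
Current account = (-1678.3) + 98.3 + (-448.6) + 519.6 = -1509.0
(Excluded from the current account — financial account: purchases of foreign government bonds by domestic residents 1185.7, sale of domestic government bonds to non-residents 494.1, inward foreign direct investment in the manufacturing sector 980.4; capital account: acquisition of foreign patents and trademarks (non-produced assets) 70.0, sale of embassy land to a foreign government 73.8.)

-1509.0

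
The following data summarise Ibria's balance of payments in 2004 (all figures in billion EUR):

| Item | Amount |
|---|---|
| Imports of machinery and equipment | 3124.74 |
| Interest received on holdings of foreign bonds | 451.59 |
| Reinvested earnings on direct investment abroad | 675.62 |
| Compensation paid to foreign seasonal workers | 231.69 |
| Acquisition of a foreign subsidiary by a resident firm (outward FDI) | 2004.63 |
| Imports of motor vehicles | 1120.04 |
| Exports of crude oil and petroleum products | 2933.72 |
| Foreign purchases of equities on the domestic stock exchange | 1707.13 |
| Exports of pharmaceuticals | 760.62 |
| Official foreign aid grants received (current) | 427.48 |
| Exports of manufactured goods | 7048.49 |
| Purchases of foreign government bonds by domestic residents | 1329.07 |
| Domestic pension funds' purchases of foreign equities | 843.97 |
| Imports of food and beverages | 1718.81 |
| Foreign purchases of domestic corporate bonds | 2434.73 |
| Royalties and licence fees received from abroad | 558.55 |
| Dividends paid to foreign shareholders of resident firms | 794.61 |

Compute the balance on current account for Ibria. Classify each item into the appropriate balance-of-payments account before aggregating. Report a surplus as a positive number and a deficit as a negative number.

Goods: 7048.49 - 3124.74 + 760.62 + 2933.72 - 1120.04 - 1718.81 = 4779.24
Services: 558.55
Primary income: 675.62 - 794.61 + 451.59 - 231.69 = 100.91
Secondary income: 427.48
Current account = 4779.24 + 558.55 + 100.91 + 427.48 = 5866.18
(Excluded from the current account — financial account: acquisition of a foreign subsidiary by a resident firm (outward FDI) 2004.63, foreign purchases of equities on the domestic stock exchange 1707.13, purchases of foreign government bonds by domestic residents 1329.07, domestic pension funds' purchases of foreign equities 843.97, foreign purchases of domestic corporate bonds 2434.73.)

5866.18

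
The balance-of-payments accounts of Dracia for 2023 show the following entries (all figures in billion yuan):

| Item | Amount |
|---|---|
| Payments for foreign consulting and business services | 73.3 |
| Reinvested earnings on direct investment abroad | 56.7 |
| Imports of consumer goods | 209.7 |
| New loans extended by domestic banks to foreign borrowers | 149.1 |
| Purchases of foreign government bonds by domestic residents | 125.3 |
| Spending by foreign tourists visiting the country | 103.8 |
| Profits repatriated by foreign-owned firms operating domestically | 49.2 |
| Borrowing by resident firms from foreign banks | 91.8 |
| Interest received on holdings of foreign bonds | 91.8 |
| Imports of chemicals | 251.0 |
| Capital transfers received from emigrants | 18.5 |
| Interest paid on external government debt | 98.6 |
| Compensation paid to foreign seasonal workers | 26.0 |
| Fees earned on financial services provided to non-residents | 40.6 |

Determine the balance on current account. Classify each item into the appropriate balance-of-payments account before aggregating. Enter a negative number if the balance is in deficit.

Goods: -251.0 - 209.7 = -460.7
Services: 103.8 + 40.6 - 73.3 = 71.1
Primary income: -49.2 - 26.0 + 56.7 - 98.6 + 91.8 = -25.3
Current account = (-460.7) + 71.1 + (-25.3) = -414.9
(Excluded from the current account — financial account: new loans extended by domestic banks to foreign borrowers 149.1, purchases of foreign government bonds by domestic residents 125.3, borrowing by resident firms from foreign banks 91.8; capital account: capital transfers received from emigrants 18.5.)

-414.9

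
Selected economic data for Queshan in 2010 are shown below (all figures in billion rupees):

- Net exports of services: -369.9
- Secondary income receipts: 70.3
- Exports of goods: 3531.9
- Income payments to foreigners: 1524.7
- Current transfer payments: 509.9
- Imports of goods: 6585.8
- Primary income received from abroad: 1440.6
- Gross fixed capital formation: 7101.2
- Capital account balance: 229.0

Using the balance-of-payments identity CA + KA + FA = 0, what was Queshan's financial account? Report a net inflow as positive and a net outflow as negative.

Goods balance = 3531.9 - 6585.8 = -3053.9
Services balance = -369.9
Trade balance (goods + services) = -3053.9 + (-369.9) = -3423.8
Net primary income = 1440.6 - 1524.7 = -84.1
Net secondary income = 70.3 - 509.9 = -439.6
Current account = -3423.8 + (-84.1) + (-439.6) = -3947.5
Financial account = -(-3947.5 + 229.0) = 3718.5

3718.5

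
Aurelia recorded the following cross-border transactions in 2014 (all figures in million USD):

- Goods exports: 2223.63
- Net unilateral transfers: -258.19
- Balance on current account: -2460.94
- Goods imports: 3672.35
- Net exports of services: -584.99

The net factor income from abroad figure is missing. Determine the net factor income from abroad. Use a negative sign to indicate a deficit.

Current account = goods balance + services balance + net primary income + net secondary income
Sum of the known components = -2291.90
Net factor income from abroad = CA - (known components) = -2460.94 - (-2291.90) = -169.04

-169.04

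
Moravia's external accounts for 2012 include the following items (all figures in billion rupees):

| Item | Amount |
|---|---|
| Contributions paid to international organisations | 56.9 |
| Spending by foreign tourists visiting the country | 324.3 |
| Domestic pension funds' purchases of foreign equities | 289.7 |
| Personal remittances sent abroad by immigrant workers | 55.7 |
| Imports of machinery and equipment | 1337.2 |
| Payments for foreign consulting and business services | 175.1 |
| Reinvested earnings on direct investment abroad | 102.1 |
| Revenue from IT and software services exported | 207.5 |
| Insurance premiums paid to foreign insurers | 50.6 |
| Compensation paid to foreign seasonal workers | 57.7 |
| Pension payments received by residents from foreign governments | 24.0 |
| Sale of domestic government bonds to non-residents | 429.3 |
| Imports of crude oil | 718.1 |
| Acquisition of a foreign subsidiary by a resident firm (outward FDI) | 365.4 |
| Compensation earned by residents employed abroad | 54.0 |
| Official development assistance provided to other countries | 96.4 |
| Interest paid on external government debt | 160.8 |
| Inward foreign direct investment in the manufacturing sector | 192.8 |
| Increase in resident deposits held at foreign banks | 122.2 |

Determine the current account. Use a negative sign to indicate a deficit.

Goods: -718.1 - 1337.2 = -2055.3
Services: 207.5 + 324.3 - 175.1 - 50.6 = 306.1
Primary income: 102.1 - 57.7 + 54.0 - 160.8 = -62.4
Secondary income: -55.7 - 56.9 - 96.4 + 24.0 = -185.0
Current account = (-2055.3) + 306.1 + (-62.4) + (-185.0) = -1996.6
(Excluded from the current account — financial account: domestic pension funds' purchases of foreign equities 289.7, sale of domestic government bonds to non-residents 429.3, acquisition of a foreign subsidiary by a resident firm (outward FDI) 365.4, inward foreign direct investment in the manufacturing sector 192.8, increase in resident deposits held at foreign banks 122.2.)

-1996.6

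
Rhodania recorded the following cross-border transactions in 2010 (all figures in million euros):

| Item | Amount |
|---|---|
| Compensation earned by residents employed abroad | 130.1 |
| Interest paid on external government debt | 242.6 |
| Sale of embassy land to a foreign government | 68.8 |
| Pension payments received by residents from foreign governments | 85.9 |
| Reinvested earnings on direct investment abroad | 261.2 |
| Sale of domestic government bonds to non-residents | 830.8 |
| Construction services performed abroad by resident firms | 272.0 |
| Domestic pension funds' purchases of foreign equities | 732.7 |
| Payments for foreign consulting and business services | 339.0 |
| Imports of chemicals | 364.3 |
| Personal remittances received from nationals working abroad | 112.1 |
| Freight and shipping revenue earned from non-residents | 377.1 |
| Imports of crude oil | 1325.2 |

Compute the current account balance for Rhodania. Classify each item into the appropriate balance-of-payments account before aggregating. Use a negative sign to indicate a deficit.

Goods: -364.3 - 1325.2 = -1689.5
Services: 377.1 - 339.0 + 272.0 = 310.1
Primary income: -242.6 + 130.1 + 261.2 = 148.7
Secondary income: 85.9 + 112.1 = 198.0
Current account = (-1689.5) + 310.1 + 148.7 + 198.0 = -1032.7
(Excluded from the current account — capital account: sale of embassy land to a foreign government 68.8; financial account: sale of domestic government bonds to non-residents 830.8, domestic pension funds' purchases of foreign equities 732.7.)

-1032.7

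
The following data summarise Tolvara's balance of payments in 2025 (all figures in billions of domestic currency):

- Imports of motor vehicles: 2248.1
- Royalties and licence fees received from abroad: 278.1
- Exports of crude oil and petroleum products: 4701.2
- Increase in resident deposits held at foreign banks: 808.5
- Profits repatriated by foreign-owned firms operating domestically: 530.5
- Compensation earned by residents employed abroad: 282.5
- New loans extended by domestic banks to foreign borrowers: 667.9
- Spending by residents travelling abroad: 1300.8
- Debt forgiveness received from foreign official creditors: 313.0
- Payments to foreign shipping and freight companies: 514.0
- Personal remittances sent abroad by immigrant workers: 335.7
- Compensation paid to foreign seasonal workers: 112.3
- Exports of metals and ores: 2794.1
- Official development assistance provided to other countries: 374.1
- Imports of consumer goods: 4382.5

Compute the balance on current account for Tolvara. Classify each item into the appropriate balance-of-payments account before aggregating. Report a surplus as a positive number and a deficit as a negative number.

Goods: 2794.1 + 4701.2 - 4382.5 - 2248.1 = 864.7
Services: 278.1 - 1300.8 - 514.0 = -1536.7
Primary income: 282.5 - 112.3 - 530.5 = -360.3
Secondary income: -374.1 - 335.7 = -709.8
Current account = 864.7 + (-1536.7) + (-360.3) + (-709.8) = -1742.1
(Excluded from the current account — financial account: increase in resident deposits held at foreign banks 808.5, new loans extended by domestic banks to foreign borrowers 667.9; capital account: debt forgiveness received from foreign official creditors 313.0.)

-1742.1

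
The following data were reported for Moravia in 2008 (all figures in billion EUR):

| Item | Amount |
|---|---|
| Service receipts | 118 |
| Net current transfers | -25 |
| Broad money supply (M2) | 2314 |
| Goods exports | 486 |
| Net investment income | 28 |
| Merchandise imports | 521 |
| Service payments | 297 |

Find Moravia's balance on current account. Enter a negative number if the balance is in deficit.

-211

Goods balance = 486 - 521 = -35
Services balance = 118 - 297 = -179
Trade balance (goods + services) = -35 + (-179) = -214
Net primary income = 28
Net secondary income = -25
Current account = -214 + 28 + (-25) = -211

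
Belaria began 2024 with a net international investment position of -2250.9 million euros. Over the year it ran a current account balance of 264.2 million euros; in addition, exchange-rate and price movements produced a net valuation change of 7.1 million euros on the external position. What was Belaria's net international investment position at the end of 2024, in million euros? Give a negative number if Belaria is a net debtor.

Change in NIIP = current account + net valuation change = 264.2 + 7.1 = 271.3
End-of-year NIIP = -2250.9 + 271.3 = -1979.6

-1979.6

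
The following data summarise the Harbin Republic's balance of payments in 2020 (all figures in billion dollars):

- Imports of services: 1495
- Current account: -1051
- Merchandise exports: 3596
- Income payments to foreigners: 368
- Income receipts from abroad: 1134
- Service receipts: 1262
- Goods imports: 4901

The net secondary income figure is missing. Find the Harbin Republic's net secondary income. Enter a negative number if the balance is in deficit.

Current account = goods balance + services balance + net primary income + net secondary income
Sum of the known components = -772
Net secondary income = CA - (known components) = -1051 - (-772) = -279

-279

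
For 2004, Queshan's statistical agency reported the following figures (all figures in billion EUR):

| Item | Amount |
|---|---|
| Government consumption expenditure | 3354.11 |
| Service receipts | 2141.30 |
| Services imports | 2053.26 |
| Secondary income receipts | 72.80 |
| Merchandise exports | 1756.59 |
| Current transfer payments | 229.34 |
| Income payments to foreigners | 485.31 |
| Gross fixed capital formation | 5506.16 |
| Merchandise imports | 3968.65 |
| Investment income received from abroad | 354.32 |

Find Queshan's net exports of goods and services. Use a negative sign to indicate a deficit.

Goods balance = 1756.59 - 3968.65 = -2212.06
Services balance = 2141.30 - 2053.26 = 88.04
Trade balance (goods + services) = -2212.06 + 88.04 = -2124.02

-2124.02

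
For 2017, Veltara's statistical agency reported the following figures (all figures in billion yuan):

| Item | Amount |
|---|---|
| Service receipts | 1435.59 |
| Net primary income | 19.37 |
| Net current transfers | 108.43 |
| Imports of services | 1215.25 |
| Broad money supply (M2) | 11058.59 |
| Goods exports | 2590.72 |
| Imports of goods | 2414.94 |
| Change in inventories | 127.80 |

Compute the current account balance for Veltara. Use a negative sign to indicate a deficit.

523.92

Goods balance = 2590.72 - 2414.94 = 175.78
Services balance = 1435.59 - 1215.25 = 220.34
Trade balance (goods + services) = 175.78 + 220.34 = 396.12
Net primary income = 19.37
Net secondary income = 108.43
Current account = 396.12 + 19.37 + 108.43 = 523.92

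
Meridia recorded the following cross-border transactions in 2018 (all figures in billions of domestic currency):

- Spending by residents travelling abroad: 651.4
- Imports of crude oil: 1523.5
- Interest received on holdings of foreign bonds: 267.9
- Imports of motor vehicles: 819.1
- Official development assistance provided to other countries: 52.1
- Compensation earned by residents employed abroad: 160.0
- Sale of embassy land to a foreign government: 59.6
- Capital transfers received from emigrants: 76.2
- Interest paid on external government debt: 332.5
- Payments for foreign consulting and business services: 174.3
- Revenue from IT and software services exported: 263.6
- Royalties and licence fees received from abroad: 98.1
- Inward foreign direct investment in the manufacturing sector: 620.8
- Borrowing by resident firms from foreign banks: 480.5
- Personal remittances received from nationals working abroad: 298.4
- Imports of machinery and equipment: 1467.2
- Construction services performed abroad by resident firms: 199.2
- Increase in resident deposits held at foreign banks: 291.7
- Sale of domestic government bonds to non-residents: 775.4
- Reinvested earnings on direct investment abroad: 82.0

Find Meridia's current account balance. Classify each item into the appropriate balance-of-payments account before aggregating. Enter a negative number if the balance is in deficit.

Goods: -819.1 - 1523.5 - 1467.2 = -3809.8
Services: 263.6 + 98.1 - 651.4 - 174.3 + 199.2 = -264.8
Primary income: 160.0 + 82.0 - 332.5 + 267.9 = 177.4
Secondary income: 298.4 - 52.1 = 246.3
Current account = (-3809.8) + (-264.8) + 177.4 + 246.3 = -3650.9
(Excluded from the current account — capital account: sale of embassy land to a foreign government 59.6, capital transfers received from emigrants 76.2; financial account: inward foreign direct investment in the manufacturing sector 620.8, borrowing by resident firms from foreign banks 480.5, increase in resident deposits held at foreign banks 291.7, sale of domestic government bonds to non-residents 775.4.)

-3650.9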